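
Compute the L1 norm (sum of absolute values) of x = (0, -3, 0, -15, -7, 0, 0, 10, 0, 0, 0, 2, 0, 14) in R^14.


Non-zero entries: [(1, -3), (3, -15), (4, -7), (7, 10), (11, 2), (13, 14)]
Absolute values: [3, 15, 7, 10, 2, 14]
||x||_1 = sum = 51.

51


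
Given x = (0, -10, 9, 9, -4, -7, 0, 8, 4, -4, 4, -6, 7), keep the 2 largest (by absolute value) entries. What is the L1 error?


Sorted |x_i| descending: [10, 9, 9, 8, 7, 7, 6, 4, 4, 4, 4, 0, 0]
Keep top 2: [10, 9]
Tail entries: [9, 8, 7, 7, 6, 4, 4, 4, 4, 0, 0]
L1 error = sum of tail = 53.

53


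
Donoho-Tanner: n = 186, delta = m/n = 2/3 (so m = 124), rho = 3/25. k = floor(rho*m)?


m = 2/3*186 = 124.
rho = 3/25.
rho*m = 3/25*124 = 14.88.
k = floor(14.88) = 14.

14


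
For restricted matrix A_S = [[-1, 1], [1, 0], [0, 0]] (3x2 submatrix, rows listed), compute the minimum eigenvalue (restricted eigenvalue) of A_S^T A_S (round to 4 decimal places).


A_S^T A_S = [[2, -1], [-1, 1]].
trace = 3.
det = 1.
disc = trace^2 - 4*det = 9 - 4*1 = 5.
sqrt(5) ≈ 2.236068.
lam_min = (3 - sqrt(5))/2 ≈ (3 - 2.236068)/2 = 0.381966 ≈ 0.3820.

0.3820


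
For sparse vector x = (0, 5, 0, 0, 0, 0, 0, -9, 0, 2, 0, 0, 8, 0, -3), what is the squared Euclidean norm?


Non-zero entries: [(1, 5), (7, -9), (9, 2), (12, 8), (14, -3)]
Squares: [25, 81, 4, 64, 9]
||x||_2^2 = sum = 183.

183


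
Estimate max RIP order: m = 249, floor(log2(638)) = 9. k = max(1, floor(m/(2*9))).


floor(log2(638)) = 9.
2*9 = 18.
m/(2*floor(log2(n))) = 249/18 ≈ 13.8333.
floor = 13.
k = max(1, 13) = 13.

13


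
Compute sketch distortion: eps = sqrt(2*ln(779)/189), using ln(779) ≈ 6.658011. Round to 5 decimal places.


ln(779) ≈ 6.658011.
2*ln(N)/m ≈ 2*6.658011/189 ≈ 0.07045514.
eps = sqrt(0.07045514) ≈ 0.2654339 ≈ 0.26543.

0.26543


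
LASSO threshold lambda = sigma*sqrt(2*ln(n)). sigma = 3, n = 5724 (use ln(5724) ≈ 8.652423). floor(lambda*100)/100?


ln(5724) ≈ 8.652423.
2*ln(n) ≈ 17.304846.
sqrt(2*ln(n)) ≈ sqrt(17.304846) ≈ 4.159909.
lambda ≈ 3*4.159909 = 12.479727.
floor(lambda*100)/100 = 12.47.

12.47


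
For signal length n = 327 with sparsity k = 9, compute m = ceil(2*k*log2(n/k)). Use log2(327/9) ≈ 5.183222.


log2(n/k) = log2(327/9) ≈ 5.183222.
2*k*log2(n/k) ≈ 2*9*5.183222 = 93.297996.
m = ceil(93.297996) = 94.

94


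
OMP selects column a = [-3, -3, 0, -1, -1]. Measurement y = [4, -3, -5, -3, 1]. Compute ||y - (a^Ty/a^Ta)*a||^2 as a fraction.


a^T a = 20.
a^T y = -1.
coeff = -1/20 = -1/20.
||r||^2 = 1199/20.

1199/20


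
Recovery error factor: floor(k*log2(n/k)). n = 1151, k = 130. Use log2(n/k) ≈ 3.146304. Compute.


log2(n/k) = log2(1151/130) ≈ 3.146304.
k*log2(n/k) ≈ 130*3.146304 = 409.01952.
floor(409.01952) = 409.

409


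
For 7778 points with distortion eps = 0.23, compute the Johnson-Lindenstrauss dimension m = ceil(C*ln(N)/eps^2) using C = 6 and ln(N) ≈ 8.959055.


ln(7778) ≈ 8.959055.
eps^2 = 0.23^2 = 0.0529.
C*ln(N)/eps^2 ≈ 6*8.959055/0.0529 ≈ 1016.1499.
m = ceil(1016.1499) = 1017.

1017


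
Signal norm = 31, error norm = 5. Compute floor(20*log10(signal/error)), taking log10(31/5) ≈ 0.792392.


||x||/||e|| = 31/5.
log10(31/5) ≈ 0.792392.
20*log10(||x||/||e||) ≈ 20*0.792392 = 15.84784.
floor(15.84784) = 15.

15


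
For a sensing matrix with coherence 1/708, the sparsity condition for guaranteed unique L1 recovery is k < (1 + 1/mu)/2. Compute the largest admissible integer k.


1/mu = 708.
1 + 1/mu = 709.
(1 + 1/mu)/2 = 354.5 is not an integer, so k_max = floor(354.5) = 354.

354


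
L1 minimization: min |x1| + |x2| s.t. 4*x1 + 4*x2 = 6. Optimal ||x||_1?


Axis intercepts:
  x1 = 3/2, x2 = 0: L1 = 3/2
  x1 = 0, x2 = 3/2: L1 = 3/2
x* = (3/2, 0)
||x*||_1 = 3/2.

3/2


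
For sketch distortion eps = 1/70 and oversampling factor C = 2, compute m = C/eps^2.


1/eps = 70.
(1/eps)^2 = 4900.
m = 2*4900 = 9800.

9800


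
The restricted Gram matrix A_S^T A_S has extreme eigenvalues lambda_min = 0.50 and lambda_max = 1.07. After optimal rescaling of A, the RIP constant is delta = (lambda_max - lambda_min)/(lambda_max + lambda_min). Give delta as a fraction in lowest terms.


lambda_max - lambda_min = 1.07 - 0.50 = 0.57.
lambda_max + lambda_min = 1.07 + 0.50 = 1.57.
delta = 0.57/1.57 = 57/157.

57/157


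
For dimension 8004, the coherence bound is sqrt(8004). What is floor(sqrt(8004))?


89^2 = 7921 <= 8004 < 8100 = 90^2, so 89 <= sqrt(8004) < 90.
floor(sqrt(8004)) = 89.

89


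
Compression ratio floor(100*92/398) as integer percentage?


100*m/n = 100*92/398 ≈ 23.1156.
floor = 23.

23


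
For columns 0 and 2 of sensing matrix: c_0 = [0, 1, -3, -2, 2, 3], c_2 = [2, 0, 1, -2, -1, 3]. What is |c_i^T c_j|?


Inner product: 0*2 + 1*0 + -3*1 + -2*-2 + 2*-1 + 3*3
Products: [0, 0, -3, 4, -2, 9]
Sum = 8.
|dot| = 8.

8


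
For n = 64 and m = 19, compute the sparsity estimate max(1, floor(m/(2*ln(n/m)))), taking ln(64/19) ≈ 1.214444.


n/m = 64/19.
ln(n/m) ≈ 1.214444.
2*ln(n/m) ≈ 2.428888.
m/(2*ln(n/m)) ≈ 19/2.428888 ≈ 7.8225.
floor = 7.
k_max = max(1, 7) = 7.

7


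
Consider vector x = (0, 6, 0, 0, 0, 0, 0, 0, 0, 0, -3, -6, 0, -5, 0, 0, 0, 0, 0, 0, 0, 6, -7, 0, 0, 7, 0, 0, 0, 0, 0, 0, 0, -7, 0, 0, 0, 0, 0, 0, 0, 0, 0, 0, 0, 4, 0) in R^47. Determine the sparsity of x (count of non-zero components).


Non-zero positions: [1, 10, 11, 13, 21, 22, 25, 33, 45].
Sparsity = 9.

9


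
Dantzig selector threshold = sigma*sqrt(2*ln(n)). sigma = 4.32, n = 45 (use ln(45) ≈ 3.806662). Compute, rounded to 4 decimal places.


ln(45) ≈ 3.806662.
2*ln(n) ≈ 7.613324.
sqrt(2*ln(n)) ≈ sqrt(7.613324) ≈ 2.759225.
threshold ≈ 4.32*2.759225 = 11.919852 ≈ 11.9199.

11.9199


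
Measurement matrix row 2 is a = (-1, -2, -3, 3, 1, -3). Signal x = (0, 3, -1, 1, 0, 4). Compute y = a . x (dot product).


Non-zero terms: ['-2*3', '-3*-1', '3*1', '-3*4']
Products: [-6, 3, 3, -12]
y = sum = -12.

-12


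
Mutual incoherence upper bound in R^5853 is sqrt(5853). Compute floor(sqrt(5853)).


76^2 = 5776 <= 5853 < 5929 = 77^2, so 76 <= sqrt(5853) < 77.
floor(sqrt(5853)) = 76.

76


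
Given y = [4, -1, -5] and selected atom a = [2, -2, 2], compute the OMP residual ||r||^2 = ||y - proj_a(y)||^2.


a^T a = 12.
a^T y = 0.
coeff = 0/12 = 0.
||r||^2 = 42.

42


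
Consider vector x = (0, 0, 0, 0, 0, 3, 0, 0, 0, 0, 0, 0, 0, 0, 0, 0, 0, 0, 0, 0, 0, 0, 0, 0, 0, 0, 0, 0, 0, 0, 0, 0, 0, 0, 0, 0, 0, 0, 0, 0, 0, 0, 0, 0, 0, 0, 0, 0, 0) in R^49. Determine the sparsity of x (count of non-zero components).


Non-zero positions: [5].
Sparsity = 1.

1


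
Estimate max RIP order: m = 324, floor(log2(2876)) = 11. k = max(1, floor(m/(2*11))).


floor(log2(2876)) = 11.
2*11 = 22.
m/(2*floor(log2(n))) = 324/22 ≈ 14.7273.
floor = 14.
k = max(1, 14) = 14.

14


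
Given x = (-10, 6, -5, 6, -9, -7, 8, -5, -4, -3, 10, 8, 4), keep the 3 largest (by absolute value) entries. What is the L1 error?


Sorted |x_i| descending: [10, 10, 9, 8, 8, 7, 6, 6, 5, 5, 4, 4, 3]
Keep top 3: [10, 10, 9]
Tail entries: [8, 8, 7, 6, 6, 5, 5, 4, 4, 3]
L1 error = sum of tail = 56.

56


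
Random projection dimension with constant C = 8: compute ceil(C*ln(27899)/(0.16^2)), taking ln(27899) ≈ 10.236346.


ln(27899) ≈ 10.236346.
eps^2 = 0.16^2 = 0.0256.
C*ln(N)/eps^2 ≈ 8*10.236346/0.0256 ≈ 3198.8581.
m = ceil(3198.8581) = 3199.

3199


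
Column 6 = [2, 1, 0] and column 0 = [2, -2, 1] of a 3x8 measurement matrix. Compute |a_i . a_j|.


Inner product: 2*2 + 1*-2 + 0*1
Products: [4, -2, 0]
Sum = 2.
|dot| = 2.

2


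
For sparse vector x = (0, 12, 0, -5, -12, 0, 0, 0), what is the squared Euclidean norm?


Non-zero entries: [(1, 12), (3, -5), (4, -12)]
Squares: [144, 25, 144]
||x||_2^2 = sum = 313.

313


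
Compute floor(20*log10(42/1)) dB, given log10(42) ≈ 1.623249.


||x||/||e|| = 42/1 = 42.
log10(42) ≈ 1.623249.
20*log10(||x||/||e||) ≈ 20*1.623249 = 32.46498.
floor(32.46498) = 32.

32


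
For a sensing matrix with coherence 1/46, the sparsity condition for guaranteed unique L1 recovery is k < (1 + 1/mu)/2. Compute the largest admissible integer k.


1/mu = 46.
1 + 1/mu = 47.
(1 + 1/mu)/2 = 23.5 is not an integer, so k_max = floor(23.5) = 23.

23


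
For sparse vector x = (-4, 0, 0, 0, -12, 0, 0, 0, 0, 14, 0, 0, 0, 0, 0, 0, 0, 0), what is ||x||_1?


Non-zero entries: [(0, -4), (4, -12), (9, 14)]
Absolute values: [4, 12, 14]
||x||_1 = sum = 30.

30


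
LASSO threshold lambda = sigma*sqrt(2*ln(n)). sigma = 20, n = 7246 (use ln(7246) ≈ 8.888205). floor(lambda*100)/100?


ln(7246) ≈ 8.888205.
2*ln(n) ≈ 17.77641.
sqrt(2*ln(n)) ≈ sqrt(17.77641) ≈ 4.216208.
lambda ≈ 20*4.216208 = 84.32416.
floor(lambda*100)/100 = 84.32.

84.32


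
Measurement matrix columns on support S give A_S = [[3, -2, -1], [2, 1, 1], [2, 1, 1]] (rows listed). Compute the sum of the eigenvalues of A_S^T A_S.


Sum of eigenvalues of A_S^T A_S = trace(A_S^T A_S) = sum of squared column norms of A_S.
A_S^T A_S diagonal: [17, 6, 3].
trace = 17 + 6 + 3 = 26.

26


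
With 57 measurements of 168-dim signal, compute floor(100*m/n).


100*m/n = 100*57/168 ≈ 33.9286.
floor = 33.

33


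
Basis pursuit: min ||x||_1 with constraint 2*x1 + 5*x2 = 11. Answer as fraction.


Axis intercepts:
  x1 = 11/2, x2 = 0: L1 = 11/2
  x1 = 0, x2 = 11/5: L1 = 11/5
x* = (0, 11/5)
||x*||_1 = 11/5.

11/5


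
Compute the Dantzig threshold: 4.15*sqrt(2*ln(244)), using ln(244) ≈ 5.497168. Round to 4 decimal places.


ln(244) ≈ 5.497168.
2*ln(n) ≈ 10.994336.
sqrt(2*ln(n)) ≈ sqrt(10.994336) ≈ 3.315771.
threshold ≈ 4.15*3.315771 = 13.76044965 ≈ 13.7604.

13.7604


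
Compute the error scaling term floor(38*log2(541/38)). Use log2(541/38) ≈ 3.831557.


log2(n/k) = log2(541/38) ≈ 3.831557.
k*log2(n/k) ≈ 38*3.831557 = 145.599166.
floor(145.599166) = 145.

145


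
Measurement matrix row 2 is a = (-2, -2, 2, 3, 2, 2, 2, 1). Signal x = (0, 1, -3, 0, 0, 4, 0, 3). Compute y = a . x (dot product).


Non-zero terms: ['-2*1', '2*-3', '2*4', '1*3']
Products: [-2, -6, 8, 3]
y = sum = 3.

3


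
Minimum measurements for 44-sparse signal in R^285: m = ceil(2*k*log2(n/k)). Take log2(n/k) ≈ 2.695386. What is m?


log2(n/k) = log2(285/44) ≈ 2.695386.
2*k*log2(n/k) ≈ 2*44*2.695386 = 237.193968.
m = ceil(237.193968) = 238.

238


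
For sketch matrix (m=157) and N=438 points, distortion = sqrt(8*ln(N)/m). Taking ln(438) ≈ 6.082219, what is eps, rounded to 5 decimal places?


ln(438) ≈ 6.082219.
8*ln(N)/m ≈ 8*6.082219/157 ≈ 0.30992199.
eps = sqrt(0.30992199) ≈ 0.5567064 ≈ 0.55671.

0.55671


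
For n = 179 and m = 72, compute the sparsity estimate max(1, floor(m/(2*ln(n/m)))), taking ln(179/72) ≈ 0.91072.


n/m = 179/72.
ln(n/m) ≈ 0.91072.
2*ln(n/m) ≈ 1.82144.
m/(2*ln(n/m)) ≈ 72/1.82144 ≈ 39.5292.
floor = 39.
k_max = max(1, 39) = 39.

39


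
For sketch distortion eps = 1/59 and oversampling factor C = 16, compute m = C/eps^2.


1/eps = 59.
(1/eps)^2 = 3481.
m = 16*3481 = 55696.

55696


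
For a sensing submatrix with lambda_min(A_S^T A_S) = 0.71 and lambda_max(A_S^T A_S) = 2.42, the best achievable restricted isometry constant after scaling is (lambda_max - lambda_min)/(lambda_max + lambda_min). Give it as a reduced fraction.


lambda_max - lambda_min = 2.42 - 0.71 = 1.71.
lambda_max + lambda_min = 2.42 + 0.71 = 3.13.
delta = 1.71/3.13 = 171/313.

171/313


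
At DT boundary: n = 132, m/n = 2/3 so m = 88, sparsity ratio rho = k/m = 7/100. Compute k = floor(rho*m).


m = 2/3*132 = 88.
rho = 7/100.
rho*m = 7/100*88 = 6.16.
k = floor(6.16) = 6.

6


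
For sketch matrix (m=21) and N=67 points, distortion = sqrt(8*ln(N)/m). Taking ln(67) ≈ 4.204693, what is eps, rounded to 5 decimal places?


ln(67) ≈ 4.204693.
8*ln(N)/m ≈ 8*4.204693/21 ≈ 1.60178781.
eps = sqrt(1.60178781) ≈ 1.2656176 ≈ 1.26562.

1.26562


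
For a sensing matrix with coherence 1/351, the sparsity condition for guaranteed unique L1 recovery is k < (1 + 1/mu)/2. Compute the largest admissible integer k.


1/mu = 351.
1 + 1/mu = 352.
(1 + 1/mu)/2 = 176 is an integer and the inequality is strict, so k_max = 176 - 1 = 175.

175


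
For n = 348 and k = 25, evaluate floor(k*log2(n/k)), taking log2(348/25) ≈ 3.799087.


log2(n/k) = log2(348/25) ≈ 3.799087.
k*log2(n/k) ≈ 25*3.799087 = 94.977175.
floor(94.977175) = 94.

94


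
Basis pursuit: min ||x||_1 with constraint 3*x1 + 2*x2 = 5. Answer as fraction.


Axis intercepts:
  x1 = 5/3, x2 = 0: L1 = 5/3
  x1 = 0, x2 = 5/2: L1 = 5/2
x* = (5/3, 0)
||x*||_1 = 5/3.

5/3


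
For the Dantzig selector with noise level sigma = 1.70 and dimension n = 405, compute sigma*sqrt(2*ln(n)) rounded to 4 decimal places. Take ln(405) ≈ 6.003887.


ln(405) ≈ 6.003887.
2*ln(n) ≈ 12.007774.
sqrt(2*ln(n)) ≈ sqrt(12.007774) ≈ 3.465224.
threshold ≈ 1.70*3.465224 = 5.8908808 ≈ 5.8909.

5.8909


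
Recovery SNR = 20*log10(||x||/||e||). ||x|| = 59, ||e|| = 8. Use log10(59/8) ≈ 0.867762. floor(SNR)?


||x||/||e|| = 59/8.
log10(59/8) ≈ 0.867762.
20*log10(||x||/||e||) ≈ 20*0.867762 = 17.35524.
floor(17.35524) = 17.

17


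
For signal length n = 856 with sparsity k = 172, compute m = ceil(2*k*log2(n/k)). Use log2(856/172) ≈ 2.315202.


log2(n/k) = log2(856/172) ≈ 2.315202.
2*k*log2(n/k) ≈ 2*172*2.315202 = 796.429488.
m = ceil(796.429488) = 797.

797


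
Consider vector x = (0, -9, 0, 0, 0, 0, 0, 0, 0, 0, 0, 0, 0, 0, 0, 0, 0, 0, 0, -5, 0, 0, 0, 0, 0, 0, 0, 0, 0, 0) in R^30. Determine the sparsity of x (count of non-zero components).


Non-zero positions: [1, 19].
Sparsity = 2.

2


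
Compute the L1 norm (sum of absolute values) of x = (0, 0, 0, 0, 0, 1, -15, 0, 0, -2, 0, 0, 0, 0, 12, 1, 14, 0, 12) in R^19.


Non-zero entries: [(5, 1), (6, -15), (9, -2), (14, 12), (15, 1), (16, 14), (18, 12)]
Absolute values: [1, 15, 2, 12, 1, 14, 12]
||x||_1 = sum = 57.

57


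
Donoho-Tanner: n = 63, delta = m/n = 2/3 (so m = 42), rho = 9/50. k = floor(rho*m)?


m = 2/3*63 = 42.
rho = 9/50.
rho*m = 9/50*42 = 7.56.
k = floor(7.56) = 7.

7


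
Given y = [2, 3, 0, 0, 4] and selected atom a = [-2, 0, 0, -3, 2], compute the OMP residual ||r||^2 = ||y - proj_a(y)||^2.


a^T a = 17.
a^T y = 4.
coeff = 4/17 = 4/17.
||r||^2 = 477/17.

477/17


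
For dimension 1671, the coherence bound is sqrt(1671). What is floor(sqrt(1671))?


40^2 = 1600 <= 1671 < 1681 = 41^2, so 40 <= sqrt(1671) < 41.
floor(sqrt(1671)) = 40.

40


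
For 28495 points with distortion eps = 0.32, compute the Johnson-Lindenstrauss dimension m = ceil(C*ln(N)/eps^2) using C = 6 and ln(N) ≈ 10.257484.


ln(28495) ≈ 10.257484.
eps^2 = 0.32^2 = 0.1024.
C*ln(N)/eps^2 ≈ 6*10.257484/0.1024 ≈ 601.0245.
m = ceil(601.0245) = 602.

602


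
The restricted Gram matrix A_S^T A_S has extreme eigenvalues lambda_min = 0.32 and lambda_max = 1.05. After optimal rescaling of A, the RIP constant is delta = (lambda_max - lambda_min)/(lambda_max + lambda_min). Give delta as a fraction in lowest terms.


lambda_max - lambda_min = 1.05 - 0.32 = 0.73.
lambda_max + lambda_min = 1.05 + 0.32 = 1.37.
delta = 0.73/1.37 = 73/137.

73/137


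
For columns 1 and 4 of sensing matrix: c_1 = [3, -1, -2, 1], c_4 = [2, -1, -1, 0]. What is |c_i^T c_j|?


Inner product: 3*2 + -1*-1 + -2*-1 + 1*0
Products: [6, 1, 2, 0]
Sum = 9.
|dot| = 9.

9


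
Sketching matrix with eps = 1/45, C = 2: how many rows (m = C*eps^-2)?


1/eps = 45.
(1/eps)^2 = 2025.
m = 2*2025 = 4050.

4050


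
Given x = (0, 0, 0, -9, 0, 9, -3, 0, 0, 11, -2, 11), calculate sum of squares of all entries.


Non-zero entries: [(3, -9), (5, 9), (6, -3), (9, 11), (10, -2), (11, 11)]
Squares: [81, 81, 9, 121, 4, 121]
||x||_2^2 = sum = 417.

417


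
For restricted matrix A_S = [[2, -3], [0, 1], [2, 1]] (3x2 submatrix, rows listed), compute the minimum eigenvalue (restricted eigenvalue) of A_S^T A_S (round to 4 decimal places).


A_S^T A_S = [[8, -4], [-4, 11]].
trace = 19.
det = 72.
disc = trace^2 - 4*det = 361 - 4*72 = 73.
sqrt(73) ≈ 8.544004.
lam_min = (19 - sqrt(73))/2 ≈ (19 - 8.544004)/2 = 5.227998 ≈ 5.2280.

5.2280


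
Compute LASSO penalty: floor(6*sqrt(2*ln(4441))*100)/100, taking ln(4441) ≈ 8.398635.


ln(4441) ≈ 8.398635.
2*ln(n) ≈ 16.79727.
sqrt(2*ln(n)) ≈ sqrt(16.79727) ≈ 4.098447.
lambda ≈ 6*4.098447 = 24.590682.
floor(lambda*100)/100 = 24.59.

24.59


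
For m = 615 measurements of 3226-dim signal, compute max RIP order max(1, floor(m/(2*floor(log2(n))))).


floor(log2(3226)) = 11.
2*11 = 22.
m/(2*floor(log2(n))) = 615/22 ≈ 27.9545.
floor = 27.
k = max(1, 27) = 27.

27


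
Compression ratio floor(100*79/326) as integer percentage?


100*m/n = 100*79/326 ≈ 24.2331.
floor = 24.

24


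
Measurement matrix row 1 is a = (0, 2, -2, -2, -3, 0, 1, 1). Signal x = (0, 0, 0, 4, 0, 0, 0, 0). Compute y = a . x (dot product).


Non-zero terms: ['-2*4']
Products: [-8]
y = sum = -8.

-8


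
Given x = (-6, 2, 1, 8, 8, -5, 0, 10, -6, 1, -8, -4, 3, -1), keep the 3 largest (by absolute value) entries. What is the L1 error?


Sorted |x_i| descending: [10, 8, 8, 8, 6, 6, 5, 4, 3, 2, 1, 1, 1, 0]
Keep top 3: [10, 8, 8]
Tail entries: [8, 6, 6, 5, 4, 3, 2, 1, 1, 1, 0]
L1 error = sum of tail = 37.

37


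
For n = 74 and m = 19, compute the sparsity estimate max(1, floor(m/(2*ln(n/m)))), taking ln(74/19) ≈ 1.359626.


n/m = 74/19.
ln(n/m) ≈ 1.359626.
2*ln(n/m) ≈ 2.719252.
m/(2*ln(n/m)) ≈ 19/2.719252 ≈ 6.9872.
floor = 6.
k_max = max(1, 6) = 6.

6


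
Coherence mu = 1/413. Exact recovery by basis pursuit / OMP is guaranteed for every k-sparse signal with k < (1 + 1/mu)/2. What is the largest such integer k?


1/mu = 413.
1 + 1/mu = 414.
(1 + 1/mu)/2 = 207 is an integer and the inequality is strict, so k_max = 207 - 1 = 206.

206


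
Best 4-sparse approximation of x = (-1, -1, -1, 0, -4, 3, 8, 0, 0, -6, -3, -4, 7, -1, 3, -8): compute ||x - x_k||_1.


Sorted |x_i| descending: [8, 8, 7, 6, 4, 4, 3, 3, 3, 1, 1, 1, 1, 0, 0, 0]
Keep top 4: [8, 8, 7, 6]
Tail entries: [4, 4, 3, 3, 3, 1, 1, 1, 1, 0, 0, 0]
L1 error = sum of tail = 21.

21


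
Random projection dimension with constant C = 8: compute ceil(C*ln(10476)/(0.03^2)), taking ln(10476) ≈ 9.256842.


ln(10476) ≈ 9.256842.
eps^2 = 0.03^2 = 0.0009.
C*ln(N)/eps^2 ≈ 8*9.256842/0.0009 ≈ 82283.04.
m = ceil(82283.04) = 82284.

82284


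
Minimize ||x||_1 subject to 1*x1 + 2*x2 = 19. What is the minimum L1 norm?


Axis intercepts:
  x1 = 19, x2 = 0: L1 = 19
  x1 = 0, x2 = 19/2: L1 = 19/2
x* = (0, 19/2)
||x*||_1 = 19/2.

19/2


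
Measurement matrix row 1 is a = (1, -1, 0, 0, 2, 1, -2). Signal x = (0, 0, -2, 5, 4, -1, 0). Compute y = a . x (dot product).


Non-zero terms: ['0*-2', '0*5', '2*4', '1*-1']
Products: [0, 0, 8, -1]
y = sum = 7.

7


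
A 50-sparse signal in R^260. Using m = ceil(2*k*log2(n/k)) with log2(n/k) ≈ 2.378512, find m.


log2(n/k) = log2(260/50) ≈ 2.378512.
2*k*log2(n/k) ≈ 2*50*2.378512 = 237.8512.
m = ceil(237.8512) = 238.

238


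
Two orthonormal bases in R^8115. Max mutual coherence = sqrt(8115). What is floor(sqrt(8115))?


90^2 = 8100 <= 8115 < 8281 = 91^2, so 90 <= sqrt(8115) < 91.
floor(sqrt(8115)) = 90.

90


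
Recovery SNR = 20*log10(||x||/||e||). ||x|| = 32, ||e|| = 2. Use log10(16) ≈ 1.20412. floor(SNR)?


||x||/||e|| = 32/2 = 16.
log10(16) ≈ 1.20412.
20*log10(||x||/||e||) ≈ 20*1.20412 = 24.0824.
floor(24.0824) = 24.

24


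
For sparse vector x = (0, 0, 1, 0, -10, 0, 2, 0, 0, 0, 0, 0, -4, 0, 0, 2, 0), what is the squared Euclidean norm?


Non-zero entries: [(2, 1), (4, -10), (6, 2), (12, -4), (15, 2)]
Squares: [1, 100, 4, 16, 4]
||x||_2^2 = sum = 125.

125


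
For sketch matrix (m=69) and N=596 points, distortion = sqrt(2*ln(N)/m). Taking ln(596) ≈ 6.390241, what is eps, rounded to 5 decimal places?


ln(596) ≈ 6.390241.
2*ln(N)/m ≈ 2*6.390241/69 ≈ 0.18522438.
eps = sqrt(0.18522438) ≈ 0.430377 ≈ 0.43038.

0.43038


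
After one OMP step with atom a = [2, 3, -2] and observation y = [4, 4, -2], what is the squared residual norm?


a^T a = 17.
a^T y = 24.
coeff = 24/17 = 24/17.
||r||^2 = 36/17.

36/17


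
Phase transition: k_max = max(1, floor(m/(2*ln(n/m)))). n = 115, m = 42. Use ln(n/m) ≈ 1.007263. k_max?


n/m = 115/42.
ln(n/m) ≈ 1.007263.
2*ln(n/m) ≈ 2.014526.
m/(2*ln(n/m)) ≈ 42/2.014526 ≈ 20.8486.
floor = 20.
k_max = max(1, 20) = 20.

20


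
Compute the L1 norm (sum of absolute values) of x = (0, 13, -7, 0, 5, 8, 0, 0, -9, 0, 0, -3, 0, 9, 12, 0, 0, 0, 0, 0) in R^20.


Non-zero entries: [(1, 13), (2, -7), (4, 5), (5, 8), (8, -9), (11, -3), (13, 9), (14, 12)]
Absolute values: [13, 7, 5, 8, 9, 3, 9, 12]
||x||_1 = sum = 66.

66


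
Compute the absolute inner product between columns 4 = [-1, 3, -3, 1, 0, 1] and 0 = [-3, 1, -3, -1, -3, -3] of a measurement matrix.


Inner product: -1*-3 + 3*1 + -3*-3 + 1*-1 + 0*-3 + 1*-3
Products: [3, 3, 9, -1, 0, -3]
Sum = 11.
|dot| = 11.

11


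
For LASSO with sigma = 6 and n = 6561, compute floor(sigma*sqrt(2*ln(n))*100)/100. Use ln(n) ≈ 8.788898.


ln(6561) ≈ 8.788898.
2*ln(n) ≈ 17.577796.
sqrt(2*ln(n)) ≈ sqrt(17.577796) ≈ 4.192588.
lambda ≈ 6*4.192588 = 25.155528.
floor(lambda*100)/100 = 25.15.

25.15


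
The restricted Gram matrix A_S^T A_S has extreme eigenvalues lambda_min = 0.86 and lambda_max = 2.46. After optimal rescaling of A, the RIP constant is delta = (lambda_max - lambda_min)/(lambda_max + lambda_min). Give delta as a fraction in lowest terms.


lambda_max - lambda_min = 2.46 - 0.86 = 1.60.
lambda_max + lambda_min = 2.46 + 0.86 = 3.32.
delta = 1.60/3.32 = 160/332 = 40/83.

40/83


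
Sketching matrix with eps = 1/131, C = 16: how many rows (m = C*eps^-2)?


1/eps = 131.
(1/eps)^2 = 17161.
m = 16*17161 = 274576.

274576


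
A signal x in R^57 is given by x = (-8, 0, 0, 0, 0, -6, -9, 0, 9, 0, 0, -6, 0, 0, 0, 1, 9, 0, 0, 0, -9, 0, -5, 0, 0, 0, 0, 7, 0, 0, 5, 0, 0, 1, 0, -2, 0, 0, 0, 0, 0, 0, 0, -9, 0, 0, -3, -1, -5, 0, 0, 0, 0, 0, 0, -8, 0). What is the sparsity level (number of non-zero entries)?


Non-zero positions: [0, 5, 6, 8, 11, 15, 16, 20, 22, 27, 30, 33, 35, 43, 46, 47, 48, 55].
Sparsity = 18.

18


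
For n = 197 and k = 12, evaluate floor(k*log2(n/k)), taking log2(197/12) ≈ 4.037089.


log2(n/k) = log2(197/12) ≈ 4.037089.
k*log2(n/k) ≈ 12*4.037089 = 48.445068.
floor(48.445068) = 48.

48


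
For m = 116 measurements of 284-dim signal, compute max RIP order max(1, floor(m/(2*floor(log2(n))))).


floor(log2(284)) = 8.
2*8 = 16.
m/(2*floor(log2(n))) = 116/16 ≈ 7.25.
floor = 7.
k = max(1, 7) = 7.

7


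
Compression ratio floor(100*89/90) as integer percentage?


100*m/n = 100*89/90 ≈ 98.8889.
floor = 98.

98


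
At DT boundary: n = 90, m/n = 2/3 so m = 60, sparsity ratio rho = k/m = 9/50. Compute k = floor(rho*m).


m = 2/3*90 = 60.
rho = 9/50.
rho*m = 9/50*60 = 10.8.
k = floor(10.8) = 10.

10


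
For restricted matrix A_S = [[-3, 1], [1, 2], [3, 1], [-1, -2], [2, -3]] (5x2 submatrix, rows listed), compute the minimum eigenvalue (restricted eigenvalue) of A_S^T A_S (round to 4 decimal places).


A_S^T A_S = [[24, -2], [-2, 19]].
trace = 43.
det = 452.
disc = trace^2 - 4*det = 1849 - 4*452 = 41.
sqrt(41) ≈ 6.403124.
lam_min = (43 - sqrt(41))/2 ≈ (43 - 6.403124)/2 = 18.298438 ≈ 18.2984.

18.2984


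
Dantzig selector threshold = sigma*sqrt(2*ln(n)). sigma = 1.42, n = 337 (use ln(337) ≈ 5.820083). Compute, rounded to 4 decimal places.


ln(337) ≈ 5.820083.
2*ln(n) ≈ 11.640166.
sqrt(2*ln(n)) ≈ sqrt(11.640166) ≈ 3.411769.
threshold ≈ 1.42*3.411769 = 4.84471198 ≈ 4.8447.

4.8447


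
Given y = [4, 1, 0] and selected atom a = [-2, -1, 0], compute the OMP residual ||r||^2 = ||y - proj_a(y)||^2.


a^T a = 5.
a^T y = -9.
coeff = -9/5 = -9/5.
||r||^2 = 4/5.

4/5


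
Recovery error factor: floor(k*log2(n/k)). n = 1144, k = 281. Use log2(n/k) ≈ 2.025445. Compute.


log2(n/k) = log2(1144/281) ≈ 2.025445.
k*log2(n/k) ≈ 281*2.025445 = 569.150045.
floor(569.150045) = 569.

569


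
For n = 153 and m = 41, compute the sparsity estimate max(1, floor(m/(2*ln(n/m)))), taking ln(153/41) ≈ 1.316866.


n/m = 153/41.
ln(n/m) ≈ 1.316866.
2*ln(n/m) ≈ 2.633732.
m/(2*ln(n/m)) ≈ 41/2.633732 ≈ 15.5673.
floor = 15.
k_max = max(1, 15) = 15.

15


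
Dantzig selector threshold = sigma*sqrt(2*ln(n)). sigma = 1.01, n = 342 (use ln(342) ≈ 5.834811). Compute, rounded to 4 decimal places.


ln(342) ≈ 5.834811.
2*ln(n) ≈ 11.669622.
sqrt(2*ln(n)) ≈ sqrt(11.669622) ≈ 3.416083.
threshold ≈ 1.01*3.416083 = 3.45024383 ≈ 3.4502.

3.4502


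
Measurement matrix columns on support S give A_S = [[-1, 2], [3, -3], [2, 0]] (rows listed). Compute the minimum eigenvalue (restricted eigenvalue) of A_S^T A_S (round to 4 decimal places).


A_S^T A_S = [[14, -11], [-11, 13]].
trace = 27.
det = 61.
disc = trace^2 - 4*det = 729 - 4*61 = 485.
sqrt(485) ≈ 22.022716.
lam_min = (27 - sqrt(485))/2 ≈ (27 - 22.022716)/2 = 2.488642 ≈ 2.4886.

2.4886


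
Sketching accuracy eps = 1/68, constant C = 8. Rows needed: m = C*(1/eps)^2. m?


1/eps = 68.
(1/eps)^2 = 4624.
m = 8*4624 = 36992.

36992


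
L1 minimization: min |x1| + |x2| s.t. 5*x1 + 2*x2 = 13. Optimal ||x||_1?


Axis intercepts:
  x1 = 13/5, x2 = 0: L1 = 13/5
  x1 = 0, x2 = 13/2: L1 = 13/2
x* = (13/5, 0)
||x*||_1 = 13/5.

13/5


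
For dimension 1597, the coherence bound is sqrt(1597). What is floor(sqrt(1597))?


39^2 = 1521 <= 1597 < 1600 = 40^2, so 39 <= sqrt(1597) < 40.
floor(sqrt(1597)) = 39.

39


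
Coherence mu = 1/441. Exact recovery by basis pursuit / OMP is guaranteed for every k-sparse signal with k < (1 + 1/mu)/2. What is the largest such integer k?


1/mu = 441.
1 + 1/mu = 442.
(1 + 1/mu)/2 = 221 is an integer and the inequality is strict, so k_max = 221 - 1 = 220.

220


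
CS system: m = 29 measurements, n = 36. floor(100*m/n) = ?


100*m/n = 100*29/36 ≈ 80.5556.
floor = 80.

80


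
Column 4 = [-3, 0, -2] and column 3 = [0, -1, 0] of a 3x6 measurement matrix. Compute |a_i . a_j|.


Inner product: -3*0 + 0*-1 + -2*0
Products: [0, 0, 0]
Sum = 0.
|dot| = 0.

0


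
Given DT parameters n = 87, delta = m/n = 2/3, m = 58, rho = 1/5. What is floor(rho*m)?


m = 2/3*87 = 58.
rho = 1/5.
rho*m = 1/5*58 = 11.6.
k = floor(11.6) = 11.

11


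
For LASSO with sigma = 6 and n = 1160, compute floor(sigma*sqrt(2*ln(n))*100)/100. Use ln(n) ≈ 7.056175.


ln(1160) ≈ 7.056175.
2*ln(n) ≈ 14.11235.
sqrt(2*ln(n)) ≈ sqrt(14.11235) ≈ 3.756641.
lambda ≈ 6*3.756641 = 22.539846.
floor(lambda*100)/100 = 22.53.

22.53


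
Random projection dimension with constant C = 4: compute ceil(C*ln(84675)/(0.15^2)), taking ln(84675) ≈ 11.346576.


ln(84675) ≈ 11.346576.
eps^2 = 0.15^2 = 0.0225.
C*ln(N)/eps^2 ≈ 4*11.346576/0.0225 ≈ 2017.1691.
m = ceil(2017.1691) = 2018.

2018


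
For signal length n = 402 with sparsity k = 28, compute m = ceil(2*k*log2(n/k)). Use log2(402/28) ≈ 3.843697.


log2(n/k) = log2(402/28) ≈ 3.843697.
2*k*log2(n/k) ≈ 2*28*3.843697 = 215.247032.
m = ceil(215.247032) = 216.

216


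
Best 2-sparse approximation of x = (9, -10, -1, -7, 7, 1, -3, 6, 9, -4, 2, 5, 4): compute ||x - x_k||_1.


Sorted |x_i| descending: [10, 9, 9, 7, 7, 6, 5, 4, 4, 3, 2, 1, 1]
Keep top 2: [10, 9]
Tail entries: [9, 7, 7, 6, 5, 4, 4, 3, 2, 1, 1]
L1 error = sum of tail = 49.

49


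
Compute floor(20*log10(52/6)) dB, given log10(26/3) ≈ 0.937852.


||x||/||e|| = 52/6 = 26/3.
log10(26/3) ≈ 0.937852.
20*log10(||x||/||e||) ≈ 20*0.937852 = 18.75704.
floor(18.75704) = 18.

18


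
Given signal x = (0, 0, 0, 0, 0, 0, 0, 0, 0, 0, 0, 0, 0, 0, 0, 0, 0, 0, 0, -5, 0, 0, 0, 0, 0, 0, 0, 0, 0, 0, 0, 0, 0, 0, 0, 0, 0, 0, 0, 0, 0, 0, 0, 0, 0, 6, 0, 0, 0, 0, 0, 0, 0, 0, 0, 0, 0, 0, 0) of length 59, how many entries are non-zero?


Non-zero positions: [19, 45].
Sparsity = 2.

2


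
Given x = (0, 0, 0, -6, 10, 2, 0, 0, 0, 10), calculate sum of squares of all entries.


Non-zero entries: [(3, -6), (4, 10), (5, 2), (9, 10)]
Squares: [36, 100, 4, 100]
||x||_2^2 = sum = 240.

240


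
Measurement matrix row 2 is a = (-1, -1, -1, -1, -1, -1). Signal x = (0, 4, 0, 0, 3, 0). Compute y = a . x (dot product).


Non-zero terms: ['-1*4', '-1*3']
Products: [-4, -3]
y = sum = -7.

-7


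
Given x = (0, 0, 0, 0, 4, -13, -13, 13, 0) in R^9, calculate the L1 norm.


Non-zero entries: [(4, 4), (5, -13), (6, -13), (7, 13)]
Absolute values: [4, 13, 13, 13]
||x||_1 = sum = 43.

43


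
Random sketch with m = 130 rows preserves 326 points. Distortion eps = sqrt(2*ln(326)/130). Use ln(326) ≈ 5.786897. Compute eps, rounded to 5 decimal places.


ln(326) ≈ 5.786897.
2*ln(N)/m ≈ 2*5.786897/130 ≈ 0.08902918.
eps = sqrt(0.08902918) ≈ 0.2983776 ≈ 0.29838.

0.29838


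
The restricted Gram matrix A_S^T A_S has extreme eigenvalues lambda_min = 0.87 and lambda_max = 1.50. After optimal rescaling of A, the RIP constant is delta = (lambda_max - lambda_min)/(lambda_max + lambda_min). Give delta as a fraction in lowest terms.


lambda_max - lambda_min = 1.50 - 0.87 = 0.63.
lambda_max + lambda_min = 1.50 + 0.87 = 2.37.
delta = 0.63/2.37 = 63/237 = 21/79.

21/79


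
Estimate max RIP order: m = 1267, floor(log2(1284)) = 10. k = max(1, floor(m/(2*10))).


floor(log2(1284)) = 10.
2*10 = 20.
m/(2*floor(log2(n))) = 1267/20 ≈ 63.35.
floor = 63.
k = max(1, 63) = 63.

63


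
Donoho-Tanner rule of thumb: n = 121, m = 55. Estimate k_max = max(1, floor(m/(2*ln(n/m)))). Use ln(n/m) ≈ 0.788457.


n/m = 121/55 = 11/5.
ln(n/m) ≈ 0.788457.
2*ln(n/m) ≈ 1.576914.
m/(2*ln(n/m)) ≈ 55/1.576914 ≈ 34.8782.
floor = 34.
k_max = max(1, 34) = 34.

34


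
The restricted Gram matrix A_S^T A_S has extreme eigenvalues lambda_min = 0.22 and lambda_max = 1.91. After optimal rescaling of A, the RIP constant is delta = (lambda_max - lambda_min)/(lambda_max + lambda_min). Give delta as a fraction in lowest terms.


lambda_max - lambda_min = 1.91 - 0.22 = 1.69.
lambda_max + lambda_min = 1.91 + 0.22 = 2.13.
delta = 1.69/2.13 = 169/213.

169/213


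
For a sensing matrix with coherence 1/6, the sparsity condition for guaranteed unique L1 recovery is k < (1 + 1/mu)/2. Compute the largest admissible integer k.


1/mu = 6.
1 + 1/mu = 7.
(1 + 1/mu)/2 = 3.5 is not an integer, so k_max = floor(3.5) = 3.

3


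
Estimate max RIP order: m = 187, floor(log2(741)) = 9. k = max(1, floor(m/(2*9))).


floor(log2(741)) = 9.
2*9 = 18.
m/(2*floor(log2(n))) = 187/18 ≈ 10.3889.
floor = 10.
k = max(1, 10) = 10.

10


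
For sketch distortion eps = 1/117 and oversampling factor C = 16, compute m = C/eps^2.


1/eps = 117.
(1/eps)^2 = 13689.
m = 16*13689 = 219024.

219024


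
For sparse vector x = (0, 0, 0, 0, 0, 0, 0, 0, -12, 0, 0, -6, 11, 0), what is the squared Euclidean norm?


Non-zero entries: [(8, -12), (11, -6), (12, 11)]
Squares: [144, 36, 121]
||x||_2^2 = sum = 301.

301


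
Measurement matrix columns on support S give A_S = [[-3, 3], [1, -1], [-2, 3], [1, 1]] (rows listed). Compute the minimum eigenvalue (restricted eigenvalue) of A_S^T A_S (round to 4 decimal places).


A_S^T A_S = [[15, -15], [-15, 20]].
trace = 35.
det = 75.
disc = trace^2 - 4*det = 1225 - 4*75 = 925.
sqrt(925) ≈ 30.413813.
lam_min = (35 - sqrt(925))/2 ≈ (35 - 30.413813)/2 = 2.2930935 ≈ 2.2931.

2.2931


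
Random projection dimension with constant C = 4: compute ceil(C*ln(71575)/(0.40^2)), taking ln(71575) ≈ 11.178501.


ln(71575) ≈ 11.178501.
eps^2 = 0.40^2 = 0.16.
C*ln(N)/eps^2 ≈ 4*11.178501/0.16 ≈ 279.4625.
m = ceil(279.4625) = 280.

280


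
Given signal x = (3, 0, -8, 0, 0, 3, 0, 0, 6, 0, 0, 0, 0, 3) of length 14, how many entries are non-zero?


Non-zero positions: [0, 2, 5, 8, 13].
Sparsity = 5.

5


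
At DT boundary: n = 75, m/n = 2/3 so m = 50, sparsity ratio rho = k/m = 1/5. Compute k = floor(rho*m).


m = 2/3*75 = 50.
rho = 1/5.
rho*m = 1/5*50 = 10.
k = floor(10) = 10.

10


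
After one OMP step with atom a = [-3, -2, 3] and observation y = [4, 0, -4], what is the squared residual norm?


a^T a = 22.
a^T y = -24.
coeff = -24/22 = -12/11.
||r||^2 = 64/11.

64/11


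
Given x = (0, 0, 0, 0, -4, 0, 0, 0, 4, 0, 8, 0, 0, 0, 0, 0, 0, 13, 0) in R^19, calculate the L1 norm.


Non-zero entries: [(4, -4), (8, 4), (10, 8), (17, 13)]
Absolute values: [4, 4, 8, 13]
||x||_1 = sum = 29.

29


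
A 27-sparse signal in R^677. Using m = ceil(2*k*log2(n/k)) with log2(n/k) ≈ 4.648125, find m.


log2(n/k) = log2(677/27) ≈ 4.648125.
2*k*log2(n/k) ≈ 2*27*4.648125 = 250.99875.
m = ceil(250.99875) = 251.

251


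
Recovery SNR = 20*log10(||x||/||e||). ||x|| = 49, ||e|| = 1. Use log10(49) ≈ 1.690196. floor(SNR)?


||x||/||e|| = 49/1 = 49.
log10(49) ≈ 1.690196.
20*log10(||x||/||e||) ≈ 20*1.690196 = 33.80392.
floor(33.80392) = 33.

33


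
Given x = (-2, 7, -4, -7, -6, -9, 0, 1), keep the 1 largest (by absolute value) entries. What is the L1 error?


Sorted |x_i| descending: [9, 7, 7, 6, 4, 2, 1, 0]
Keep top 1: [9]
Tail entries: [7, 7, 6, 4, 2, 1, 0]
L1 error = sum of tail = 27.

27


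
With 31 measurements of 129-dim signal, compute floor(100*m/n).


100*m/n = 100*31/129 ≈ 24.031.
floor = 24.

24


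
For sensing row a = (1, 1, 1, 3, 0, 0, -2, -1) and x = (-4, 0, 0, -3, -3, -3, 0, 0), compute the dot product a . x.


Non-zero terms: ['1*-4', '3*-3', '0*-3', '0*-3']
Products: [-4, -9, 0, 0]
y = sum = -13.

-13


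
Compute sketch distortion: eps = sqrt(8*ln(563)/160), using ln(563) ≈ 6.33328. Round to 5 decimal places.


ln(563) ≈ 6.33328.
8*ln(N)/m ≈ 8*6.33328/160 ≈ 0.316664.
eps = sqrt(0.316664) ≈ 0.5627291 ≈ 0.56273.

0.56273


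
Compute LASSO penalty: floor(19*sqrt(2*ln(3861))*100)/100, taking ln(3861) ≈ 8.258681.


ln(3861) ≈ 8.258681.
2*ln(n) ≈ 16.517362.
sqrt(2*ln(n)) ≈ sqrt(16.517362) ≈ 4.064156.
lambda ≈ 19*4.064156 = 77.218964.
floor(lambda*100)/100 = 77.21.

77.21


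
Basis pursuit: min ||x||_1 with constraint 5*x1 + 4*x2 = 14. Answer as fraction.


Axis intercepts:
  x1 = 14/5, x2 = 0: L1 = 14/5
  x1 = 0, x2 = 7/2: L1 = 7/2
x* = (14/5, 0)
||x*||_1 = 14/5.

14/5


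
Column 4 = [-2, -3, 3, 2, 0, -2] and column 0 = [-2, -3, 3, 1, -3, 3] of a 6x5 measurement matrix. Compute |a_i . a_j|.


Inner product: -2*-2 + -3*-3 + 3*3 + 2*1 + 0*-3 + -2*3
Products: [4, 9, 9, 2, 0, -6]
Sum = 18.
|dot| = 18.

18


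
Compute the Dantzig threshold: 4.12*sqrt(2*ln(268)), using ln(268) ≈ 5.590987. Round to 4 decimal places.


ln(268) ≈ 5.590987.
2*ln(n) ≈ 11.181974.
sqrt(2*ln(n)) ≈ sqrt(11.181974) ≈ 3.343946.
threshold ≈ 4.12*3.343946 = 13.77705752 ≈ 13.7771.

13.7771


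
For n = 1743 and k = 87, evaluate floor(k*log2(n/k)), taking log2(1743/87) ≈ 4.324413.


log2(n/k) = log2(1743/87) ≈ 4.324413.
k*log2(n/k) ≈ 87*4.324413 = 376.223931.
floor(376.223931) = 376.

376


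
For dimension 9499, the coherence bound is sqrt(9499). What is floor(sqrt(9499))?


97^2 = 9409 <= 9499 < 9604 = 98^2, so 97 <= sqrt(9499) < 98.
floor(sqrt(9499)) = 97.

97


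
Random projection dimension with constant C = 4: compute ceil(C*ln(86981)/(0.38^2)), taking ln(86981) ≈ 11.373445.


ln(86981) ≈ 11.373445.
eps^2 = 0.38^2 = 0.1444.
C*ln(N)/eps^2 ≈ 4*11.373445/0.1444 ≈ 315.0539.
m = ceil(315.0539) = 316.

316


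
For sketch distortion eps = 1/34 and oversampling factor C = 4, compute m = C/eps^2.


1/eps = 34.
(1/eps)^2 = 1156.
m = 4*1156 = 4624.

4624


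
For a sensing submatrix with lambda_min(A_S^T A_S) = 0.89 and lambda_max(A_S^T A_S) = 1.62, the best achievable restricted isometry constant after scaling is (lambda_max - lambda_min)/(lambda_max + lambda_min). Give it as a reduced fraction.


lambda_max - lambda_min = 1.62 - 0.89 = 0.73.
lambda_max + lambda_min = 1.62 + 0.89 = 2.51.
delta = 0.73/2.51 = 73/251.

73/251


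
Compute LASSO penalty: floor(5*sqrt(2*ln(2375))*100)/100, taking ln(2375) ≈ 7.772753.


ln(2375) ≈ 7.772753.
2*ln(n) ≈ 15.545506.
sqrt(2*ln(n)) ≈ sqrt(15.545506) ≈ 3.942779.
lambda ≈ 5*3.942779 = 19.713895.
floor(lambda*100)/100 = 19.71.

19.71


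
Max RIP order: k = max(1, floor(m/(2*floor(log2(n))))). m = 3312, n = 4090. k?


floor(log2(4090)) = 11.
2*11 = 22.
m/(2*floor(log2(n))) = 3312/22 ≈ 150.5455.
floor = 150.
k = max(1, 150) = 150.

150


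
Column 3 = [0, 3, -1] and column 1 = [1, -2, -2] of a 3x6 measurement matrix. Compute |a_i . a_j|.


Inner product: 0*1 + 3*-2 + -1*-2
Products: [0, -6, 2]
Sum = -4.
|dot| = 4.

4


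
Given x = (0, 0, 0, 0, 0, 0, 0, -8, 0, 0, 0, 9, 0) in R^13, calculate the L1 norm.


Non-zero entries: [(7, -8), (11, 9)]
Absolute values: [8, 9]
||x||_1 = sum = 17.

17


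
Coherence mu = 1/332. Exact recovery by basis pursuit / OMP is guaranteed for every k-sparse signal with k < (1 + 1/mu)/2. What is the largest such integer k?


1/mu = 332.
1 + 1/mu = 333.
(1 + 1/mu)/2 = 166.5 is not an integer, so k_max = floor(166.5) = 166.

166


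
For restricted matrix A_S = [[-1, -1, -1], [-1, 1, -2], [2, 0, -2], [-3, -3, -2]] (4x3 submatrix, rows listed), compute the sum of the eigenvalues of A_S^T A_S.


Sum of eigenvalues of A_S^T A_S = trace(A_S^T A_S) = sum of squared column norms of A_S.
A_S^T A_S diagonal: [15, 11, 13].
trace = 15 + 11 + 13 = 39.

39


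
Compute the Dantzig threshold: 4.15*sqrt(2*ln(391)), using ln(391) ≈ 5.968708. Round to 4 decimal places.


ln(391) ≈ 5.968708.
2*ln(n) ≈ 11.937416.
sqrt(2*ln(n)) ≈ sqrt(11.937416) ≈ 3.455057.
threshold ≈ 4.15*3.455057 = 14.33848655 ≈ 14.3385.

14.3385


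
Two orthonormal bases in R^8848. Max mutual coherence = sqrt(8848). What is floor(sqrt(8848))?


94^2 = 8836 <= 8848 < 9025 = 95^2, so 94 <= sqrt(8848) < 95.
floor(sqrt(8848)) = 94.

94


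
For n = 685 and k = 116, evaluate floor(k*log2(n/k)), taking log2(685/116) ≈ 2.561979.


log2(n/k) = log2(685/116) ≈ 2.561979.
k*log2(n/k) ≈ 116*2.561979 = 297.189564.
floor(297.189564) = 297.

297


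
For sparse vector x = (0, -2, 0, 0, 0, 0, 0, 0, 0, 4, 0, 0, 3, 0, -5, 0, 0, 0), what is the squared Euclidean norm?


Non-zero entries: [(1, -2), (9, 4), (12, 3), (14, -5)]
Squares: [4, 16, 9, 25]
||x||_2^2 = sum = 54.

54


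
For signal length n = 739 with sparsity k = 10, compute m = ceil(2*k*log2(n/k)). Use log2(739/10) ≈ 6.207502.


log2(n/k) = log2(739/10) ≈ 6.207502.
2*k*log2(n/k) ≈ 2*10*6.207502 = 124.15004.
m = ceil(124.15004) = 125.

125


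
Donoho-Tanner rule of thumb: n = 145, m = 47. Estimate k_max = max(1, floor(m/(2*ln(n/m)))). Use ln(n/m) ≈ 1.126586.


n/m = 145/47.
ln(n/m) ≈ 1.126586.
2*ln(n/m) ≈ 2.253172.
m/(2*ln(n/m)) ≈ 47/2.253172 ≈ 20.8595.
floor = 20.
k_max = max(1, 20) = 20.

20


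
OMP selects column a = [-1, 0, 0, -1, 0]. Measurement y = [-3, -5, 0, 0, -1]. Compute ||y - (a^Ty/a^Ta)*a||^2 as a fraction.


a^T a = 2.
a^T y = 3.
coeff = 3/2 = 3/2.
||r||^2 = 61/2.

61/2


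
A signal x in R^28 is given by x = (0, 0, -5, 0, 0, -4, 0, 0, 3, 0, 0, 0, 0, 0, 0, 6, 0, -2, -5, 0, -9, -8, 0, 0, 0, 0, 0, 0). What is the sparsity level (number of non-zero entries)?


Non-zero positions: [2, 5, 8, 15, 17, 18, 20, 21].
Sparsity = 8.

8


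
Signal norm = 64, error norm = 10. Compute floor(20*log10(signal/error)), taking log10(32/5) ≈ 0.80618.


||x||/||e|| = 64/10 = 32/5.
log10(32/5) ≈ 0.80618.
20*log10(||x||/||e||) ≈ 20*0.80618 = 16.1236.
floor(16.1236) = 16.

16
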